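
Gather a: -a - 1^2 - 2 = -a - 3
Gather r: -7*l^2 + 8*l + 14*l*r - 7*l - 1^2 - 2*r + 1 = -7*l^2 + l + r*(14*l - 2)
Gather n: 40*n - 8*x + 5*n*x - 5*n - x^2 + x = n*(5*x + 35) - x^2 - 7*x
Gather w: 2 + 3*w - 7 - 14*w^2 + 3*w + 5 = -14*w^2 + 6*w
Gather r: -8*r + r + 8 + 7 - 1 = 14 - 7*r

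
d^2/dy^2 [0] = 0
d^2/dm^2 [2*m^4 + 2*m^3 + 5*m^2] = 24*m^2 + 12*m + 10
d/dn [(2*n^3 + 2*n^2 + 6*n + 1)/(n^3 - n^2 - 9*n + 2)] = (-4*n^4 - 48*n^3 - 3*n^2 + 10*n + 21)/(n^6 - 2*n^5 - 17*n^4 + 22*n^3 + 77*n^2 - 36*n + 4)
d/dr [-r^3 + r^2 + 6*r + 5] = -3*r^2 + 2*r + 6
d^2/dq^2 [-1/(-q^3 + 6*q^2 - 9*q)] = 6*(2*q^2 - 4*q + 3)/(q^3*(q^4 - 12*q^3 + 54*q^2 - 108*q + 81))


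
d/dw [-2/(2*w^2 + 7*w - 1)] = 2*(4*w + 7)/(2*w^2 + 7*w - 1)^2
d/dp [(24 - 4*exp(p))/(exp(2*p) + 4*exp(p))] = 4*(exp(2*p) - 12*exp(p) - 24)*exp(-p)/(exp(2*p) + 8*exp(p) + 16)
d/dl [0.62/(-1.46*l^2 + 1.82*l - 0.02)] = (1.8104*l - 1.1284)/(1.46*l^2 - 1.82*l + 0.02)^2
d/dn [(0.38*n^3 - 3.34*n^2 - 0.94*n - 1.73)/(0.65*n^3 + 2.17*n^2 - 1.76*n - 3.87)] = (2.9956*n^4 - 0.115600000000001*n^3 + 6.8799*n^2 + 33.3598*n + 0.593)/(0.4225*n^6 + 2.821*n^5 + 2.4209*n^4 - 12.6694*n^3 - 13.6982*n^2 + 13.6224*n + 14.9769)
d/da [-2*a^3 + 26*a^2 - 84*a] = -6*a^2 + 52*a - 84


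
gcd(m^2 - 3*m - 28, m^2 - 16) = m + 4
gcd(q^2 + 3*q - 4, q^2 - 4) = 1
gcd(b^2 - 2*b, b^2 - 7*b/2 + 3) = b - 2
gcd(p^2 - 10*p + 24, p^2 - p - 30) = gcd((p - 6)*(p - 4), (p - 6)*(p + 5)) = p - 6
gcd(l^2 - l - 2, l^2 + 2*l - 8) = l - 2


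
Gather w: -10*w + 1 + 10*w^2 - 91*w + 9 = 10*w^2 - 101*w + 10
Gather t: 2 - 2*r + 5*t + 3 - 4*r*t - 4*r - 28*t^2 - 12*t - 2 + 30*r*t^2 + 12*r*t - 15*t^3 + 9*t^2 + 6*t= -6*r - 15*t^3 + t^2*(30*r - 19) + t*(8*r - 1) + 3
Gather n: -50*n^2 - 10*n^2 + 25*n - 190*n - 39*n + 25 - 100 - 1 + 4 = -60*n^2 - 204*n - 72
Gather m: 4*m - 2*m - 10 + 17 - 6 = 2*m + 1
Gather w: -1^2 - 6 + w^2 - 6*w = w^2 - 6*w - 7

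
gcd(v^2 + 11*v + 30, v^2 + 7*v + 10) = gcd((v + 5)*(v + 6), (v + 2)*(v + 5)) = v + 5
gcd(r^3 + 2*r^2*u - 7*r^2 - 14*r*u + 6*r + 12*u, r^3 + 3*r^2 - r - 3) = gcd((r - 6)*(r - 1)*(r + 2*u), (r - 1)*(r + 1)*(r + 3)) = r - 1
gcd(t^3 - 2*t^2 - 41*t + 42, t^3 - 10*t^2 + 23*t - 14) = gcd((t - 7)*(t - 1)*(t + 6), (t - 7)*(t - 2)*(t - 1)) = t^2 - 8*t + 7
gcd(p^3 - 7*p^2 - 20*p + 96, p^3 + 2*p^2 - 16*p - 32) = p + 4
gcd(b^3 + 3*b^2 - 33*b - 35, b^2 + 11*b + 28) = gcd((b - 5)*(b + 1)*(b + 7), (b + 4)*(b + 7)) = b + 7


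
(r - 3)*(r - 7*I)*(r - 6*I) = r^3 - 3*r^2 - 13*I*r^2 - 42*r + 39*I*r + 126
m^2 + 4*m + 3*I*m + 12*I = (m + 4)*(m + 3*I)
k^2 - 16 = (k - 4)*(k + 4)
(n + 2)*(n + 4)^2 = n^3 + 10*n^2 + 32*n + 32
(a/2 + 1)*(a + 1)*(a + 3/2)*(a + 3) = a^4/2 + 15*a^3/4 + 10*a^2 + 45*a/4 + 9/2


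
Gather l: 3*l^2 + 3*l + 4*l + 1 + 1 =3*l^2 + 7*l + 2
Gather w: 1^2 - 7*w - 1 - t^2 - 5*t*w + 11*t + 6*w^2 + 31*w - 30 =-t^2 + 11*t + 6*w^2 + w*(24 - 5*t) - 30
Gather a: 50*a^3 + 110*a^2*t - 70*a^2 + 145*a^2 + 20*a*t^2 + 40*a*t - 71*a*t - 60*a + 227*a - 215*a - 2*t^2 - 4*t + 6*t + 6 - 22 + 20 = 50*a^3 + a^2*(110*t + 75) + a*(20*t^2 - 31*t - 48) - 2*t^2 + 2*t + 4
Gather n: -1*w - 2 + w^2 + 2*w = w^2 + w - 2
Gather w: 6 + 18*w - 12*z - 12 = 18*w - 12*z - 6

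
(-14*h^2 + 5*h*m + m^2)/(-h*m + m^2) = (14*h^2 - 5*h*m - m^2)/(m*(h - m))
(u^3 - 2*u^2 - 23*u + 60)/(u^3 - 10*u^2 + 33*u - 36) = (u + 5)/(u - 3)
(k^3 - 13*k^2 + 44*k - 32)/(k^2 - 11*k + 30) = (k^3 - 13*k^2 + 44*k - 32)/(k^2 - 11*k + 30)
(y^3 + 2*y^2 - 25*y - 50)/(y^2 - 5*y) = y + 7 + 10/y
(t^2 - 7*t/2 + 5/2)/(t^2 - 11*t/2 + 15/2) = (t - 1)/(t - 3)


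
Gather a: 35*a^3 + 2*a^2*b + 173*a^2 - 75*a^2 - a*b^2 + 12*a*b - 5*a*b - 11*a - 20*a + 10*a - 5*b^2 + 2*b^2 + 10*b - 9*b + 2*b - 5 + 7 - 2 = 35*a^3 + a^2*(2*b + 98) + a*(-b^2 + 7*b - 21) - 3*b^2 + 3*b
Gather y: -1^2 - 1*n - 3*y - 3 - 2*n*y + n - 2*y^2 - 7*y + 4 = -2*y^2 + y*(-2*n - 10)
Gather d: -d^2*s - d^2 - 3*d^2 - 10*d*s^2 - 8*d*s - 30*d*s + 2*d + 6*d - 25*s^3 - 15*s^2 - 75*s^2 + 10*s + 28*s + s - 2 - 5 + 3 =d^2*(-s - 4) + d*(-10*s^2 - 38*s + 8) - 25*s^3 - 90*s^2 + 39*s - 4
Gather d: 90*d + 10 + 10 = 90*d + 20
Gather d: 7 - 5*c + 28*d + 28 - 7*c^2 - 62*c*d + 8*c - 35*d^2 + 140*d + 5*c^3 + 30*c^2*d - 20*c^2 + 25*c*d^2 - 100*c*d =5*c^3 - 27*c^2 + 3*c + d^2*(25*c - 35) + d*(30*c^2 - 162*c + 168) + 35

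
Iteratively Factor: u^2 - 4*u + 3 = (u - 3)*(u - 1)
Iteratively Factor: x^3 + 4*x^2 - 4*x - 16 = (x + 2)*(x^2 + 2*x - 8) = (x - 2)*(x + 2)*(x + 4)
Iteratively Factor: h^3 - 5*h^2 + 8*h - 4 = (h - 2)*(h^2 - 3*h + 2) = (h - 2)^2*(h - 1)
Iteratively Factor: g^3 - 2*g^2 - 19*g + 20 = (g + 4)*(g^2 - 6*g + 5) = (g - 1)*(g + 4)*(g - 5)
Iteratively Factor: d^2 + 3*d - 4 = (d - 1)*(d + 4)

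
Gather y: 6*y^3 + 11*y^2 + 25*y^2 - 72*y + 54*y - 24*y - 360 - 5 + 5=6*y^3 + 36*y^2 - 42*y - 360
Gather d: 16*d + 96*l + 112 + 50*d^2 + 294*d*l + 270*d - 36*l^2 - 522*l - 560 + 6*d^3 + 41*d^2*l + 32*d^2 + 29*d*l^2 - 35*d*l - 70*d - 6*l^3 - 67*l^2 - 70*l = 6*d^3 + d^2*(41*l + 82) + d*(29*l^2 + 259*l + 216) - 6*l^3 - 103*l^2 - 496*l - 448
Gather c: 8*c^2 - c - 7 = 8*c^2 - c - 7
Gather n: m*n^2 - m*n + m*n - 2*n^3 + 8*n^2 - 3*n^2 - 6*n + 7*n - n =-2*n^3 + n^2*(m + 5)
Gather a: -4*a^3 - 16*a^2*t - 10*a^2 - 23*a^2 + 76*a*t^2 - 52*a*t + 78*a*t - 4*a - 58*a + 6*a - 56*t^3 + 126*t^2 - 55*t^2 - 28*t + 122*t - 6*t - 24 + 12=-4*a^3 + a^2*(-16*t - 33) + a*(76*t^2 + 26*t - 56) - 56*t^3 + 71*t^2 + 88*t - 12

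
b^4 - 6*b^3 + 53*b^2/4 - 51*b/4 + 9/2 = (b - 2)*(b - 3/2)^2*(b - 1)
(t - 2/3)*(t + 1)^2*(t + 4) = t^4 + 16*t^3/3 + 5*t^2 - 2*t - 8/3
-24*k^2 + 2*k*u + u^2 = (-4*k + u)*(6*k + u)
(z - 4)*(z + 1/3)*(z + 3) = z^3 - 2*z^2/3 - 37*z/3 - 4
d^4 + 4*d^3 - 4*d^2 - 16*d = d*(d - 2)*(d + 2)*(d + 4)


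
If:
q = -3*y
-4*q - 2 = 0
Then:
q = -1/2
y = 1/6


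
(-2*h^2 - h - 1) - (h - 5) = -2*h^2 - 2*h + 4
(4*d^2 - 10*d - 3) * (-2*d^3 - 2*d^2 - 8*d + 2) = -8*d^5 + 12*d^4 - 6*d^3 + 94*d^2 + 4*d - 6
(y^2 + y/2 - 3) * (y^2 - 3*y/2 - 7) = y^4 - y^3 - 43*y^2/4 + y + 21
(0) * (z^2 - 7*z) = 0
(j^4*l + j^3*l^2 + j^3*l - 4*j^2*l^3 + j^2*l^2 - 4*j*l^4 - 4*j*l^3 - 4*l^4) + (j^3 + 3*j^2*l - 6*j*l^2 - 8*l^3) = j^4*l + j^3*l^2 + j^3*l + j^3 - 4*j^2*l^3 + j^2*l^2 + 3*j^2*l - 4*j*l^4 - 4*j*l^3 - 6*j*l^2 - 4*l^4 - 8*l^3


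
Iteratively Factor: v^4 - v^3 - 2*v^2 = (v - 2)*(v^3 + v^2) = v*(v - 2)*(v^2 + v) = v^2*(v - 2)*(v + 1)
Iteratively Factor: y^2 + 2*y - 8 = (y - 2)*(y + 4)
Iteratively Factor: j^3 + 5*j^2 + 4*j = (j)*(j^2 + 5*j + 4) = j*(j + 4)*(j + 1)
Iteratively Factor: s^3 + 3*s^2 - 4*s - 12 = (s + 2)*(s^2 + s - 6) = (s - 2)*(s + 2)*(s + 3)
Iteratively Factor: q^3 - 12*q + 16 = (q + 4)*(q^2 - 4*q + 4) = (q - 2)*(q + 4)*(q - 2)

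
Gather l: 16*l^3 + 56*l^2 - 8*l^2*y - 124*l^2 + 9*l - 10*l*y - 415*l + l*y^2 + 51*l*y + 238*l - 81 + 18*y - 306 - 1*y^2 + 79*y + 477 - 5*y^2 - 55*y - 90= 16*l^3 + l^2*(-8*y - 68) + l*(y^2 + 41*y - 168) - 6*y^2 + 42*y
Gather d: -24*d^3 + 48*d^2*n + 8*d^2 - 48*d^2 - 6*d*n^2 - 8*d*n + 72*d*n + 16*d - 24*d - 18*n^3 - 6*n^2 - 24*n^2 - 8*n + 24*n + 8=-24*d^3 + d^2*(48*n - 40) + d*(-6*n^2 + 64*n - 8) - 18*n^3 - 30*n^2 + 16*n + 8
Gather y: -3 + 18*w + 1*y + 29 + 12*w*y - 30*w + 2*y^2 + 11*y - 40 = -12*w + 2*y^2 + y*(12*w + 12) - 14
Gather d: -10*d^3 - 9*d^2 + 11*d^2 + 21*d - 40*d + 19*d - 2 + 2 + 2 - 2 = -10*d^3 + 2*d^2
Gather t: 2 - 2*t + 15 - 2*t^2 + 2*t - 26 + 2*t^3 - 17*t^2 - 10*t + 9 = 2*t^3 - 19*t^2 - 10*t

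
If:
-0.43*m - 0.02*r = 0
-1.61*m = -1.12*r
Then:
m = 0.00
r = 0.00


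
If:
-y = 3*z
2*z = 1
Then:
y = -3/2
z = 1/2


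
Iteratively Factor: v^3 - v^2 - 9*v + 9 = (v + 3)*(v^2 - 4*v + 3) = (v - 1)*(v + 3)*(v - 3)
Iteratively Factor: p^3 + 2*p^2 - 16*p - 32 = (p + 2)*(p^2 - 16) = (p + 2)*(p + 4)*(p - 4)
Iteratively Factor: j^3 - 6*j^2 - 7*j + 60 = (j + 3)*(j^2 - 9*j + 20) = (j - 4)*(j + 3)*(j - 5)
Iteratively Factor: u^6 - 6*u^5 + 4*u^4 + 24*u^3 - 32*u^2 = (u - 2)*(u^5 - 4*u^4 - 4*u^3 + 16*u^2) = (u - 2)*(u + 2)*(u^4 - 6*u^3 + 8*u^2) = u*(u - 2)*(u + 2)*(u^3 - 6*u^2 + 8*u) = u*(u - 4)*(u - 2)*(u + 2)*(u^2 - 2*u) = u^2*(u - 4)*(u - 2)*(u + 2)*(u - 2)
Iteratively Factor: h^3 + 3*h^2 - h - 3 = (h - 1)*(h^2 + 4*h + 3) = (h - 1)*(h + 3)*(h + 1)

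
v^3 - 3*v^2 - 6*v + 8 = (v - 4)*(v - 1)*(v + 2)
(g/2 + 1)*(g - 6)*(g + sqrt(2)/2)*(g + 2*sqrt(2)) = g^4/2 - 2*g^3 + 5*sqrt(2)*g^3/4 - 5*sqrt(2)*g^2 - 5*g^2 - 15*sqrt(2)*g - 4*g - 12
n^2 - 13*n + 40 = (n - 8)*(n - 5)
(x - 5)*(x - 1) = x^2 - 6*x + 5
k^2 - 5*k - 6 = (k - 6)*(k + 1)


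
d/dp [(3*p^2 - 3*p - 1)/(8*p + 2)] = (12*p^2 + 6*p + 1)/(2*(16*p^2 + 8*p + 1))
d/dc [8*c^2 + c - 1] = 16*c + 1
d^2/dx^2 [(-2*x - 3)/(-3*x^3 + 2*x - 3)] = 2*((2*x + 3)*(9*x^2 - 2)^2 + (-18*x^2 - 9*x*(2*x + 3) + 4)*(3*x^3 - 2*x + 3))/(3*x^3 - 2*x + 3)^3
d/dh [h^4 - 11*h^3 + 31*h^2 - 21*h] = 4*h^3 - 33*h^2 + 62*h - 21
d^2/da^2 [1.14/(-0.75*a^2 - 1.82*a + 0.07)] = (1.2825*a^2 + 3.1122*a - 1.14*(1.5*a + 1.82)*(3.0*a + 3.64) - 0.1197)/(0.75*a^2 + 1.82*a - 0.07)^3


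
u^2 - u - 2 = (u - 2)*(u + 1)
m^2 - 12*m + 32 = (m - 8)*(m - 4)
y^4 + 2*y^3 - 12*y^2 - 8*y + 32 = (y - 2)^2*(y + 2)*(y + 4)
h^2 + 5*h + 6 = (h + 2)*(h + 3)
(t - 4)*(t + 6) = t^2 + 2*t - 24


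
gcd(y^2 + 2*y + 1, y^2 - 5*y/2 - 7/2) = y + 1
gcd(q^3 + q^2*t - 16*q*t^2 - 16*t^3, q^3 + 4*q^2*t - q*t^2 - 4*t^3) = q^2 + 5*q*t + 4*t^2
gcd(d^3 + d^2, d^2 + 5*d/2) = d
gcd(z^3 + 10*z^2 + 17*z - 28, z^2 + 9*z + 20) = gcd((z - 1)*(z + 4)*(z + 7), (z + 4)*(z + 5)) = z + 4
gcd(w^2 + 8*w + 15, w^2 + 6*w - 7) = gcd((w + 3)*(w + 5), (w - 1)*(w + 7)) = 1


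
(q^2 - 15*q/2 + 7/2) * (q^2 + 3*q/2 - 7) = q^4 - 6*q^3 - 59*q^2/4 + 231*q/4 - 49/2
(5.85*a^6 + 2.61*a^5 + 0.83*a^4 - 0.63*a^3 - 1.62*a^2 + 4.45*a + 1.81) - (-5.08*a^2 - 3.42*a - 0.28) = 5.85*a^6 + 2.61*a^5 + 0.83*a^4 - 0.63*a^3 + 3.46*a^2 + 7.87*a + 2.09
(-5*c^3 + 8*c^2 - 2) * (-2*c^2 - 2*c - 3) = 10*c^5 - 6*c^4 - c^3 - 20*c^2 + 4*c + 6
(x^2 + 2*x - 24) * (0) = 0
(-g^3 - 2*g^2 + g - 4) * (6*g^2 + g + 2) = -6*g^5 - 13*g^4 + 2*g^3 - 27*g^2 - 2*g - 8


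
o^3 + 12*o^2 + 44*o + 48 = (o + 2)*(o + 4)*(o + 6)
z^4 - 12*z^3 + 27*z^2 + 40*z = z*(z - 8)*(z - 5)*(z + 1)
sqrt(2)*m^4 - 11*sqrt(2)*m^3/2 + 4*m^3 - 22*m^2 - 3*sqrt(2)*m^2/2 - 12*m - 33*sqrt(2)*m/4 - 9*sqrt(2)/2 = (m - 6)*(m + sqrt(2)/2)*(m + 3*sqrt(2)/2)*(sqrt(2)*m + sqrt(2)/2)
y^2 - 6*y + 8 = (y - 4)*(y - 2)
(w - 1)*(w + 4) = w^2 + 3*w - 4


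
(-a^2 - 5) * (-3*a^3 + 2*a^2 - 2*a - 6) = 3*a^5 - 2*a^4 + 17*a^3 - 4*a^2 + 10*a + 30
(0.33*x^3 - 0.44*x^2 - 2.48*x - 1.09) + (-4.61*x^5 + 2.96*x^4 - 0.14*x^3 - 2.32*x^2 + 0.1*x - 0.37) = -4.61*x^5 + 2.96*x^4 + 0.19*x^3 - 2.76*x^2 - 2.38*x - 1.46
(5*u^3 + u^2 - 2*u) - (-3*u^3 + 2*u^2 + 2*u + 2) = 8*u^3 - u^2 - 4*u - 2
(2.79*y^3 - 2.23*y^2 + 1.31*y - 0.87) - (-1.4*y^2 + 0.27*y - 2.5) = 2.79*y^3 - 0.83*y^2 + 1.04*y + 1.63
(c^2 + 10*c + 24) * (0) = 0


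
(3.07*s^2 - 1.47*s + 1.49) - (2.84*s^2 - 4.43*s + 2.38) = 0.23*s^2 + 2.96*s - 0.89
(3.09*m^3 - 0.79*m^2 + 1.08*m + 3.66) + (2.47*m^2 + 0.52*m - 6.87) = 3.09*m^3 + 1.68*m^2 + 1.6*m - 3.21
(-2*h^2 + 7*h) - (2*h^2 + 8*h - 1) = -4*h^2 - h + 1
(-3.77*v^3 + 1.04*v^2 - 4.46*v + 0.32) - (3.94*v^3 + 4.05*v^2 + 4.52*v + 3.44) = -7.71*v^3 - 3.01*v^2 - 8.98*v - 3.12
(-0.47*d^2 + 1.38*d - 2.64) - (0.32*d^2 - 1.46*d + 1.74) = -0.79*d^2 + 2.84*d - 4.38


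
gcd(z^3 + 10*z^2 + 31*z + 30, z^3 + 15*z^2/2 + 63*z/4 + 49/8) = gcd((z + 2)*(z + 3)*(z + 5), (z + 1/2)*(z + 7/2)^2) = 1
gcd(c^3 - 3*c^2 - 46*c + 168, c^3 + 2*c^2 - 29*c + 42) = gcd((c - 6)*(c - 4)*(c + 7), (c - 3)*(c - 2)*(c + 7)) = c + 7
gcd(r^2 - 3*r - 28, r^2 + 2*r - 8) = r + 4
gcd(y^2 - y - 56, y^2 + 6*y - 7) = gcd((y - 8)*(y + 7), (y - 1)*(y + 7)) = y + 7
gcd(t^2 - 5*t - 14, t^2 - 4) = t + 2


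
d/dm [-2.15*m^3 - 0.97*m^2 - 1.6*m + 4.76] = -6.45*m^2 - 1.94*m - 1.6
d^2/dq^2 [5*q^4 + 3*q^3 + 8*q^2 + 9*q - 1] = 60*q^2 + 18*q + 16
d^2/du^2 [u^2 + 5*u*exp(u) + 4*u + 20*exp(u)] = 5*u*exp(u) + 30*exp(u) + 2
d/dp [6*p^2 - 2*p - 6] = 12*p - 2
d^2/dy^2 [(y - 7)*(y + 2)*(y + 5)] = 6*y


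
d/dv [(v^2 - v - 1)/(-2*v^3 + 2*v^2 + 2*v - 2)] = (v^3/2 - v^2/2 - v - 1)/(v^5 - v^4 - 2*v^3 + 2*v^2 + v - 1)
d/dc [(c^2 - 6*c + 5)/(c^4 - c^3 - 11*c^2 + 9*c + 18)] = (2*(c - 3)*(c^4 - c^3 - 11*c^2 + 9*c + 18) - (c^2 - 6*c + 5)*(4*c^3 - 3*c^2 - 22*c + 9))/(c^4 - c^3 - 11*c^2 + 9*c + 18)^2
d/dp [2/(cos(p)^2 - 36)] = 4*sin(p)*cos(p)/(cos(p)^2 - 36)^2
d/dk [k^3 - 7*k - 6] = 3*k^2 - 7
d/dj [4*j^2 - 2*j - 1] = 8*j - 2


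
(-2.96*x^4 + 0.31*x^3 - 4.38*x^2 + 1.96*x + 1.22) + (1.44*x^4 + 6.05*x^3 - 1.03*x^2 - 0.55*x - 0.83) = -1.52*x^4 + 6.36*x^3 - 5.41*x^2 + 1.41*x + 0.39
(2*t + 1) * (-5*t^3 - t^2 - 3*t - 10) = -10*t^4 - 7*t^3 - 7*t^2 - 23*t - 10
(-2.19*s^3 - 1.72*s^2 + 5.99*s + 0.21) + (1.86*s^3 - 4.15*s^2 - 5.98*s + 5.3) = -0.33*s^3 - 5.87*s^2 + 0.00999999999999979*s + 5.51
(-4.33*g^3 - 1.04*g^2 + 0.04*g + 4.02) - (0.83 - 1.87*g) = -4.33*g^3 - 1.04*g^2 + 1.91*g + 3.19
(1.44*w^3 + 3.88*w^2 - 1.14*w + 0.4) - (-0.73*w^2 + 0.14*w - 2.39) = 1.44*w^3 + 4.61*w^2 - 1.28*w + 2.79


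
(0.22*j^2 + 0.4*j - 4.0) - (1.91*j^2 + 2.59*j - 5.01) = -1.69*j^2 - 2.19*j + 1.01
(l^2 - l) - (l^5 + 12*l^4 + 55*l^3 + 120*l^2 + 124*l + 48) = -l^5 - 12*l^4 - 55*l^3 - 119*l^2 - 125*l - 48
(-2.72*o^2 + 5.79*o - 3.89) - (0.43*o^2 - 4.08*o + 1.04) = -3.15*o^2 + 9.87*o - 4.93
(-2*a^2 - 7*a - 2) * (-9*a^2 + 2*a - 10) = 18*a^4 + 59*a^3 + 24*a^2 + 66*a + 20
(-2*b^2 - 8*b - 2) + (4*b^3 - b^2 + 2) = 4*b^3 - 3*b^2 - 8*b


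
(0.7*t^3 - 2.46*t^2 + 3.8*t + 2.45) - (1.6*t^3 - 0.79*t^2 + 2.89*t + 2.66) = -0.9*t^3 - 1.67*t^2 + 0.91*t - 0.21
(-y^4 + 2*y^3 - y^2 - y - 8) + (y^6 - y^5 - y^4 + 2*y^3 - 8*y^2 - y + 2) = y^6 - y^5 - 2*y^4 + 4*y^3 - 9*y^2 - 2*y - 6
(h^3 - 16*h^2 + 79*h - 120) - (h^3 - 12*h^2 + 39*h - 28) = -4*h^2 + 40*h - 92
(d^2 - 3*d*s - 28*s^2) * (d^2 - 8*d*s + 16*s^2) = d^4 - 11*d^3*s + 12*d^2*s^2 + 176*d*s^3 - 448*s^4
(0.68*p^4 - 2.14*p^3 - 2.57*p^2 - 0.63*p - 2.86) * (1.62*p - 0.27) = 1.1016*p^5 - 3.6504*p^4 - 3.5856*p^3 - 0.3267*p^2 - 4.4631*p + 0.7722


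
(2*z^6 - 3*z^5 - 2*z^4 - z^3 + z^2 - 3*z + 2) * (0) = 0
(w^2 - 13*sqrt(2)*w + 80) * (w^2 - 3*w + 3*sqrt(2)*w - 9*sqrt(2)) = w^4 - 10*sqrt(2)*w^3 - 3*w^3 + 2*w^2 + 30*sqrt(2)*w^2 - 6*w + 240*sqrt(2)*w - 720*sqrt(2)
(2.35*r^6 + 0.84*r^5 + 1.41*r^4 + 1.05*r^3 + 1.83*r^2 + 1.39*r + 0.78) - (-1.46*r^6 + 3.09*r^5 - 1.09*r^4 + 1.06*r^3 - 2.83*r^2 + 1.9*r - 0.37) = 3.81*r^6 - 2.25*r^5 + 2.5*r^4 - 0.01*r^3 + 4.66*r^2 - 0.51*r + 1.15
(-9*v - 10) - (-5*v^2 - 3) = 5*v^2 - 9*v - 7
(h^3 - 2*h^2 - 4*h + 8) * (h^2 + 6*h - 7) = h^5 + 4*h^4 - 23*h^3 - 2*h^2 + 76*h - 56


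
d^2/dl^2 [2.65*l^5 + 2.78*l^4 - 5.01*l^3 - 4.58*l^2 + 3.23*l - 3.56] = 53.0*l^3 + 33.36*l^2 - 30.06*l - 9.16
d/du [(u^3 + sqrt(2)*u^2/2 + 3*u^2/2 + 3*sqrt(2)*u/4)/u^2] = 1 - 3*sqrt(2)/(4*u^2)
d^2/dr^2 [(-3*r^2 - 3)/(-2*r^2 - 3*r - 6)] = 18*(-2*r^3 - 8*r^2 + 6*r + 11)/(8*r^6 + 36*r^5 + 126*r^4 + 243*r^3 + 378*r^2 + 324*r + 216)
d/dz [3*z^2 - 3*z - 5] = 6*z - 3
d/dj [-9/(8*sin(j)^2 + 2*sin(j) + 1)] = 18*(8*sin(j) + 1)*cos(j)/(8*sin(j)^2 + 2*sin(j) + 1)^2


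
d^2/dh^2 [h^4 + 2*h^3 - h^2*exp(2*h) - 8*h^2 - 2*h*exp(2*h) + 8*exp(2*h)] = -4*h^2*exp(2*h) + 12*h^2 - 16*h*exp(2*h) + 12*h + 22*exp(2*h) - 16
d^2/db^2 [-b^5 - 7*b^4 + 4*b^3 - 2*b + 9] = 4*b*(-5*b^2 - 21*b + 6)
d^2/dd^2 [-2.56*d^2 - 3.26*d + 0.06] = -5.12000000000000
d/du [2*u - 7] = 2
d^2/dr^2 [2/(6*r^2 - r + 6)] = 4*(-36*r^2 + 6*r + (12*r - 1)^2 - 36)/(6*r^2 - r + 6)^3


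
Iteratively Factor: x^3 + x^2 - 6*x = (x)*(x^2 + x - 6) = x*(x + 3)*(x - 2)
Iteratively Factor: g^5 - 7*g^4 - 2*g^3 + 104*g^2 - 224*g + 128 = (g - 4)*(g^4 - 3*g^3 - 14*g^2 + 48*g - 32) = (g - 4)^2*(g^3 + g^2 - 10*g + 8) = (g - 4)^2*(g - 1)*(g^2 + 2*g - 8) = (g - 4)^2*(g - 2)*(g - 1)*(g + 4)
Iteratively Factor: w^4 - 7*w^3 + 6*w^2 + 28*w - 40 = (w - 5)*(w^3 - 2*w^2 - 4*w + 8) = (w - 5)*(w - 2)*(w^2 - 4) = (w - 5)*(w - 2)*(w + 2)*(w - 2)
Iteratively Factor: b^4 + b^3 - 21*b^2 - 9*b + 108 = (b + 4)*(b^3 - 3*b^2 - 9*b + 27) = (b - 3)*(b + 4)*(b^2 - 9) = (b - 3)^2*(b + 4)*(b + 3)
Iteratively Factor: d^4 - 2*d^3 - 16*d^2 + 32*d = (d)*(d^3 - 2*d^2 - 16*d + 32) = d*(d - 2)*(d^2 - 16) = d*(d - 4)*(d - 2)*(d + 4)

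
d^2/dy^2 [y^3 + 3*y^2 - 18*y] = 6*y + 6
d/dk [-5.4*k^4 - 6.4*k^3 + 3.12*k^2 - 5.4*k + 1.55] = -21.6*k^3 - 19.2*k^2 + 6.24*k - 5.4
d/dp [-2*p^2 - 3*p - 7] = -4*p - 3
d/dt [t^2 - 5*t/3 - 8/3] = 2*t - 5/3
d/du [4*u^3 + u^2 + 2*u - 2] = 12*u^2 + 2*u + 2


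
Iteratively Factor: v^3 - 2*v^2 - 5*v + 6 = (v + 2)*(v^2 - 4*v + 3) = (v - 1)*(v + 2)*(v - 3)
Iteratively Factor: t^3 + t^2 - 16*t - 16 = (t + 4)*(t^2 - 3*t - 4) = (t - 4)*(t + 4)*(t + 1)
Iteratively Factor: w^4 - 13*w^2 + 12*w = (w + 4)*(w^3 - 4*w^2 + 3*w) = (w - 1)*(w + 4)*(w^2 - 3*w) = (w - 3)*(w - 1)*(w + 4)*(w)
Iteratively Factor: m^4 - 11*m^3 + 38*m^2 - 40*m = (m - 4)*(m^3 - 7*m^2 + 10*m) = (m - 5)*(m - 4)*(m^2 - 2*m) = m*(m - 5)*(m - 4)*(m - 2)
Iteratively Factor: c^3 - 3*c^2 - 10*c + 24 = (c - 2)*(c^2 - c - 12) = (c - 4)*(c - 2)*(c + 3)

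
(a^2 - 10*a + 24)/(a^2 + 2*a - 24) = (a - 6)/(a + 6)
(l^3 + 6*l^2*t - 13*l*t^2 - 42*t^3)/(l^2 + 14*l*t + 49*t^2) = (l^2 - l*t - 6*t^2)/(l + 7*t)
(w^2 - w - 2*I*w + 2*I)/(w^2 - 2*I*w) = (w - 1)/w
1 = 1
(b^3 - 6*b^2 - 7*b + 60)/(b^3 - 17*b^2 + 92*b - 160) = (b + 3)/(b - 8)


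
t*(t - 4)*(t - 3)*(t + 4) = t^4 - 3*t^3 - 16*t^2 + 48*t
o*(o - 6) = o^2 - 6*o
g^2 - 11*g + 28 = (g - 7)*(g - 4)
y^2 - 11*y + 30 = (y - 6)*(y - 5)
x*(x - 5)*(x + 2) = x^3 - 3*x^2 - 10*x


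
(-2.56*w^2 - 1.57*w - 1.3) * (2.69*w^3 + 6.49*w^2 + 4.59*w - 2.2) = -6.8864*w^5 - 20.8377*w^4 - 25.4367*w^3 - 10.0113*w^2 - 2.513*w + 2.86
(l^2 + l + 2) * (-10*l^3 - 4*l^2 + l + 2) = -10*l^5 - 14*l^4 - 23*l^3 - 5*l^2 + 4*l + 4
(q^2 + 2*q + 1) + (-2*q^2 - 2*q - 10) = -q^2 - 9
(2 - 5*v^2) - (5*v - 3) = -5*v^2 - 5*v + 5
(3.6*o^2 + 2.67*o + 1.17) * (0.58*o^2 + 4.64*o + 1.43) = 2.088*o^4 + 18.2526*o^3 + 18.2154*o^2 + 9.2469*o + 1.6731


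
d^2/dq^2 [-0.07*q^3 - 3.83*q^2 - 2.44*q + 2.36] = -0.42*q - 7.66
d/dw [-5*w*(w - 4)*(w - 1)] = -15*w^2 + 50*w - 20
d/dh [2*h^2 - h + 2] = 4*h - 1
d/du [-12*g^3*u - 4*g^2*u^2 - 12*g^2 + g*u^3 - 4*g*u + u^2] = -12*g^3 - 8*g^2*u + 3*g*u^2 - 4*g + 2*u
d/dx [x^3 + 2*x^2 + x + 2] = 3*x^2 + 4*x + 1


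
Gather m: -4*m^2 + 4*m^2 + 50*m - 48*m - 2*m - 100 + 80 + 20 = 0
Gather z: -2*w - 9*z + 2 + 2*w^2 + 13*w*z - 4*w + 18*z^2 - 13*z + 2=2*w^2 - 6*w + 18*z^2 + z*(13*w - 22) + 4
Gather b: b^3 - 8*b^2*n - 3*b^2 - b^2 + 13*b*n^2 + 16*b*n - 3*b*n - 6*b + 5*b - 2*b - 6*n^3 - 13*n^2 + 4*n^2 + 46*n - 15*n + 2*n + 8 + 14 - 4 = b^3 + b^2*(-8*n - 4) + b*(13*n^2 + 13*n - 3) - 6*n^3 - 9*n^2 + 33*n + 18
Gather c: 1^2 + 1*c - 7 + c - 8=2*c - 14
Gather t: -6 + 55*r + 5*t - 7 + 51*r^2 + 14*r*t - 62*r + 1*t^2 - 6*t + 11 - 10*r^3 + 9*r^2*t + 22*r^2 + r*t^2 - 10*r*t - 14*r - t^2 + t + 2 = -10*r^3 + 73*r^2 + r*t^2 - 21*r + t*(9*r^2 + 4*r)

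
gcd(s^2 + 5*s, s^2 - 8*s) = s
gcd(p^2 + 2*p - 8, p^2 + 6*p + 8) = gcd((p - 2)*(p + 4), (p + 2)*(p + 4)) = p + 4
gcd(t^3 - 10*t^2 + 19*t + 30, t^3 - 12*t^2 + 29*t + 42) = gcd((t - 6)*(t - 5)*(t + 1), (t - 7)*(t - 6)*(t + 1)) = t^2 - 5*t - 6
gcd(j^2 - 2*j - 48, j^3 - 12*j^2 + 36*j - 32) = j - 8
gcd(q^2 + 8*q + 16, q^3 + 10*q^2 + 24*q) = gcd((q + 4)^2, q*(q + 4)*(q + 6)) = q + 4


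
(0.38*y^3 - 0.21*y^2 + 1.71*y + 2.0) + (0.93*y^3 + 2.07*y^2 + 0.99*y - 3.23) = 1.31*y^3 + 1.86*y^2 + 2.7*y - 1.23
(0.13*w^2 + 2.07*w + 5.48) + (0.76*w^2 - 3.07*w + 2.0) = 0.89*w^2 - 1.0*w + 7.48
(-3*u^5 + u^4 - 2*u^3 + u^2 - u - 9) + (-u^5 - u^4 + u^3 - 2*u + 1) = -4*u^5 - u^3 + u^2 - 3*u - 8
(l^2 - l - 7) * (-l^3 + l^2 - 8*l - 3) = -l^5 + 2*l^4 - 2*l^3 - 2*l^2 + 59*l + 21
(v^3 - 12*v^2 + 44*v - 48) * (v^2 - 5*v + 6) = v^5 - 17*v^4 + 110*v^3 - 340*v^2 + 504*v - 288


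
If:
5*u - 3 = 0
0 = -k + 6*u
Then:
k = 18/5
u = 3/5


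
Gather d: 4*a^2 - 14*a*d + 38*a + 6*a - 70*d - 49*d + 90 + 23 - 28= 4*a^2 + 44*a + d*(-14*a - 119) + 85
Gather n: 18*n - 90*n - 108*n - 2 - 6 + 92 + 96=180 - 180*n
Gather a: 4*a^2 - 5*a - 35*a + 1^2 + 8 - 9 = 4*a^2 - 40*a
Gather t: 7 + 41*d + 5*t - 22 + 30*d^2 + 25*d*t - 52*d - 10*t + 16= 30*d^2 - 11*d + t*(25*d - 5) + 1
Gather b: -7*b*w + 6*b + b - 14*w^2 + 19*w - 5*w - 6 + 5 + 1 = b*(7 - 7*w) - 14*w^2 + 14*w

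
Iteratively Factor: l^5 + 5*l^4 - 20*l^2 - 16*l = (l - 2)*(l^4 + 7*l^3 + 14*l^2 + 8*l) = l*(l - 2)*(l^3 + 7*l^2 + 14*l + 8) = l*(l - 2)*(l + 1)*(l^2 + 6*l + 8) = l*(l - 2)*(l + 1)*(l + 4)*(l + 2)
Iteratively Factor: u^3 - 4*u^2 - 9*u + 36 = (u - 4)*(u^2 - 9) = (u - 4)*(u - 3)*(u + 3)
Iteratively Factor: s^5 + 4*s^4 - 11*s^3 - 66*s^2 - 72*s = (s)*(s^4 + 4*s^3 - 11*s^2 - 66*s - 72) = s*(s + 3)*(s^3 + s^2 - 14*s - 24) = s*(s - 4)*(s + 3)*(s^2 + 5*s + 6) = s*(s - 4)*(s + 3)^2*(s + 2)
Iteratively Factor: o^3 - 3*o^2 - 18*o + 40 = (o + 4)*(o^2 - 7*o + 10) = (o - 5)*(o + 4)*(o - 2)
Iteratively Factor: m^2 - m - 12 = (m + 3)*(m - 4)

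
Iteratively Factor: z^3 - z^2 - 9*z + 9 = (z - 1)*(z^2 - 9) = (z - 1)*(z + 3)*(z - 3)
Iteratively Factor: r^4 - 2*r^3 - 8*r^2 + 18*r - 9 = (r - 1)*(r^3 - r^2 - 9*r + 9) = (r - 3)*(r - 1)*(r^2 + 2*r - 3) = (r - 3)*(r - 1)*(r + 3)*(r - 1)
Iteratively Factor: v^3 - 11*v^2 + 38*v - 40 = (v - 4)*(v^2 - 7*v + 10) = (v - 5)*(v - 4)*(v - 2)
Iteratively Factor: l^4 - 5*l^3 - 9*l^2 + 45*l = (l - 5)*(l^3 - 9*l) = (l - 5)*(l - 3)*(l^2 + 3*l) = (l - 5)*(l - 3)*(l + 3)*(l)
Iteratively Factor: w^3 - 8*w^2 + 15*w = (w - 5)*(w^2 - 3*w) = w*(w - 5)*(w - 3)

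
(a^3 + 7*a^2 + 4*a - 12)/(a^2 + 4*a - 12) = (a^2 + a - 2)/(a - 2)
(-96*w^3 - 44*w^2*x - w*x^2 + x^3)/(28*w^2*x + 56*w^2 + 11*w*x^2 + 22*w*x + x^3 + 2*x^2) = (-24*w^2 - 5*w*x + x^2)/(7*w*x + 14*w + x^2 + 2*x)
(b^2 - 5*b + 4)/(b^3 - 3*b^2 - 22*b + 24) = (b - 4)/(b^2 - 2*b - 24)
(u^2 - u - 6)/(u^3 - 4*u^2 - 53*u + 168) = (u + 2)/(u^2 - u - 56)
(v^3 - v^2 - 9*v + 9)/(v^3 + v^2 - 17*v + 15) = (v + 3)/(v + 5)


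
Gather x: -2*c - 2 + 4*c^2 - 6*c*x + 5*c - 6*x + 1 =4*c^2 + 3*c + x*(-6*c - 6) - 1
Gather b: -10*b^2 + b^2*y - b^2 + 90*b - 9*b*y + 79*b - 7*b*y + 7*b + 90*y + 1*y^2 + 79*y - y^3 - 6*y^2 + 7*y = b^2*(y - 11) + b*(176 - 16*y) - y^3 - 5*y^2 + 176*y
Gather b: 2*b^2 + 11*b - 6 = 2*b^2 + 11*b - 6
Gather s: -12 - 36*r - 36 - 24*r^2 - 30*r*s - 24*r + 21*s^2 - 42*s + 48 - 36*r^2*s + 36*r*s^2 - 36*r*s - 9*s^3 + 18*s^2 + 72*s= -24*r^2 - 60*r - 9*s^3 + s^2*(36*r + 39) + s*(-36*r^2 - 66*r + 30)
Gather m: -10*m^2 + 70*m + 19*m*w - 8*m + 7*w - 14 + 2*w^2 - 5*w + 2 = -10*m^2 + m*(19*w + 62) + 2*w^2 + 2*w - 12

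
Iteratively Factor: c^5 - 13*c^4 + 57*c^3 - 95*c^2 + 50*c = (c - 5)*(c^4 - 8*c^3 + 17*c^2 - 10*c) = (c - 5)^2*(c^3 - 3*c^2 + 2*c) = (c - 5)^2*(c - 2)*(c^2 - c) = (c - 5)^2*(c - 2)*(c - 1)*(c)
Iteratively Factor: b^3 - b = (b)*(b^2 - 1) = b*(b - 1)*(b + 1)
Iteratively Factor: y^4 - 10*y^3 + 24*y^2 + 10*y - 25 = (y - 5)*(y^3 - 5*y^2 - y + 5) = (y - 5)^2*(y^2 - 1) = (y - 5)^2*(y + 1)*(y - 1)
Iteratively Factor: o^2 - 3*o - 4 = (o + 1)*(o - 4)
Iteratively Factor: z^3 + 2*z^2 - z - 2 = (z - 1)*(z^2 + 3*z + 2) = (z - 1)*(z + 2)*(z + 1)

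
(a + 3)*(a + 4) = a^2 + 7*a + 12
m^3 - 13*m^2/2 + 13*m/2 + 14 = (m - 4)*(m - 7/2)*(m + 1)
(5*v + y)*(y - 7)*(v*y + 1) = 5*v^2*y^2 - 35*v^2*y + v*y^3 - 7*v*y^2 + 5*v*y - 35*v + y^2 - 7*y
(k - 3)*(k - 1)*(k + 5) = k^3 + k^2 - 17*k + 15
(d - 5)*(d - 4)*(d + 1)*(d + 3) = d^4 - 5*d^3 - 13*d^2 + 53*d + 60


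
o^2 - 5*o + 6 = (o - 3)*(o - 2)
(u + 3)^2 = u^2 + 6*u + 9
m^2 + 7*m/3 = m*(m + 7/3)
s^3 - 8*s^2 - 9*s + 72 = (s - 8)*(s - 3)*(s + 3)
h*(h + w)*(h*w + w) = h^3*w + h^2*w^2 + h^2*w + h*w^2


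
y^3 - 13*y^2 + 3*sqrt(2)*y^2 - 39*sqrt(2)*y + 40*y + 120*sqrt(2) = (y - 8)*(y - 5)*(y + 3*sqrt(2))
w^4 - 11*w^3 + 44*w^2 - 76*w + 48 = (w - 4)*(w - 3)*(w - 2)^2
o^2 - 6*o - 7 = (o - 7)*(o + 1)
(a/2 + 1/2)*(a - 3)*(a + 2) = a^3/2 - 7*a/2 - 3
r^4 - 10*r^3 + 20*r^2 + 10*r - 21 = (r - 7)*(r - 3)*(r - 1)*(r + 1)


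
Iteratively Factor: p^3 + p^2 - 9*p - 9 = (p + 3)*(p^2 - 2*p - 3) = (p + 1)*(p + 3)*(p - 3)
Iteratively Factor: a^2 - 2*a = (a - 2)*(a)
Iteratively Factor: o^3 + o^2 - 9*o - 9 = (o + 1)*(o^2 - 9) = (o - 3)*(o + 1)*(o + 3)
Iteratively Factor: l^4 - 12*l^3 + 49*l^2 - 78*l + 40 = (l - 4)*(l^3 - 8*l^2 + 17*l - 10) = (l - 4)*(l - 1)*(l^2 - 7*l + 10) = (l - 5)*(l - 4)*(l - 1)*(l - 2)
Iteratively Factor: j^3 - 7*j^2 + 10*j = (j)*(j^2 - 7*j + 10) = j*(j - 2)*(j - 5)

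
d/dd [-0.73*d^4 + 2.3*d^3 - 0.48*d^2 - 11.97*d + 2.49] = -2.92*d^3 + 6.9*d^2 - 0.96*d - 11.97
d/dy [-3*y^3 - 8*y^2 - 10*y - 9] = -9*y^2 - 16*y - 10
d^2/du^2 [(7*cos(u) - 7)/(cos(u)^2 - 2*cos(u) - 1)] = 7*(sin(u)^4*cos(u) - 2*sin(u)^4 + 8*sin(u)^2 - 7*cos(u) + 3*cos(3*u) + 8)/(sin(u)^2 + 2*cos(u))^3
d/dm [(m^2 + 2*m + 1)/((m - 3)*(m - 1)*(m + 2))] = (-m^4 - 4*m^3 - 4*m^2 + 16*m + 17)/(m^6 - 4*m^5 - 6*m^4 + 32*m^3 + m^2 - 60*m + 36)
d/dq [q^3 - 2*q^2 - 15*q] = 3*q^2 - 4*q - 15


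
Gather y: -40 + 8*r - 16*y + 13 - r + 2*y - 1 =7*r - 14*y - 28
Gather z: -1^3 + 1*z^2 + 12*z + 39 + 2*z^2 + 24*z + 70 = 3*z^2 + 36*z + 108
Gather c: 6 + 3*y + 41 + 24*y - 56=27*y - 9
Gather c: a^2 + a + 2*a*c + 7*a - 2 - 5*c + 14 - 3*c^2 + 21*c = a^2 + 8*a - 3*c^2 + c*(2*a + 16) + 12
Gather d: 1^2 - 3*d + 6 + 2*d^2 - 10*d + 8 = 2*d^2 - 13*d + 15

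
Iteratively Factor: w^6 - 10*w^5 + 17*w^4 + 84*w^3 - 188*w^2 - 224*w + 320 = (w - 5)*(w^5 - 5*w^4 - 8*w^3 + 44*w^2 + 32*w - 64) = (w - 5)*(w - 1)*(w^4 - 4*w^3 - 12*w^2 + 32*w + 64) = (w - 5)*(w - 4)*(w - 1)*(w^3 - 12*w - 16) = (w - 5)*(w - 4)*(w - 1)*(w + 2)*(w^2 - 2*w - 8) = (w - 5)*(w - 4)*(w - 1)*(w + 2)^2*(w - 4)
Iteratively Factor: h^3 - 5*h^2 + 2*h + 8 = (h - 2)*(h^2 - 3*h - 4) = (h - 2)*(h + 1)*(h - 4)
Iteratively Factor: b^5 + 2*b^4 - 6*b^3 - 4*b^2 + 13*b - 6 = (b + 2)*(b^4 - 6*b^2 + 8*b - 3) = (b - 1)*(b + 2)*(b^3 + b^2 - 5*b + 3) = (b - 1)*(b + 2)*(b + 3)*(b^2 - 2*b + 1) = (b - 1)^2*(b + 2)*(b + 3)*(b - 1)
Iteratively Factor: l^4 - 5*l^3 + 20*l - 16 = (l - 2)*(l^3 - 3*l^2 - 6*l + 8) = (l - 2)*(l - 1)*(l^2 - 2*l - 8) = (l - 4)*(l - 2)*(l - 1)*(l + 2)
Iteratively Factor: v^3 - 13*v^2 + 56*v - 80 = (v - 5)*(v^2 - 8*v + 16) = (v - 5)*(v - 4)*(v - 4)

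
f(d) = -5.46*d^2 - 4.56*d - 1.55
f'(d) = -10.92*d - 4.56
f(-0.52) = -0.66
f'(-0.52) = 1.12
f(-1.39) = -5.76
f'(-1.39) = 10.62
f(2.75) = -55.38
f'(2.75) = -34.59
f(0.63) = -6.59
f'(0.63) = -11.44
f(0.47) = -4.90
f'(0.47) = -9.69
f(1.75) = -26.25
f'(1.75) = -23.67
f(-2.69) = -28.79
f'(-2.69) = 24.81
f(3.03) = -65.49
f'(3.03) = -37.65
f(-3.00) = -37.01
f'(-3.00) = 28.20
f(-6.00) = -170.75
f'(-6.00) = 60.96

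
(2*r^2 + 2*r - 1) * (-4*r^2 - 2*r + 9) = -8*r^4 - 12*r^3 + 18*r^2 + 20*r - 9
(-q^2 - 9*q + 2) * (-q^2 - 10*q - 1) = q^4 + 19*q^3 + 89*q^2 - 11*q - 2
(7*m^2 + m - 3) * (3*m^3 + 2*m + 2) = 21*m^5 + 3*m^4 + 5*m^3 + 16*m^2 - 4*m - 6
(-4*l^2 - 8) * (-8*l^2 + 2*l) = 32*l^4 - 8*l^3 + 64*l^2 - 16*l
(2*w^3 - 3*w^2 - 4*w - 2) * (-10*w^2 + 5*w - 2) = -20*w^5 + 40*w^4 + 21*w^3 + 6*w^2 - 2*w + 4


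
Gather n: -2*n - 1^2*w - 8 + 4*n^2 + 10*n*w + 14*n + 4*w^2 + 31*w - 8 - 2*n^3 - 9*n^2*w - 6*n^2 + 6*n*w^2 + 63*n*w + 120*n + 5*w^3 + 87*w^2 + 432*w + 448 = -2*n^3 + n^2*(-9*w - 2) + n*(6*w^2 + 73*w + 132) + 5*w^3 + 91*w^2 + 462*w + 432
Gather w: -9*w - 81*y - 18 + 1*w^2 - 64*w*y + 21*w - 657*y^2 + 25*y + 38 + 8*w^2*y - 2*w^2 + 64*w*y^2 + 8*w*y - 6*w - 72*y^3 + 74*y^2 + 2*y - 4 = w^2*(8*y - 1) + w*(64*y^2 - 56*y + 6) - 72*y^3 - 583*y^2 - 54*y + 16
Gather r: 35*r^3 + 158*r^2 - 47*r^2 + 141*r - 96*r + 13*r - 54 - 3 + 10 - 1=35*r^3 + 111*r^2 + 58*r - 48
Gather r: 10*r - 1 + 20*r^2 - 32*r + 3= 20*r^2 - 22*r + 2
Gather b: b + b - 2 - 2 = 2*b - 4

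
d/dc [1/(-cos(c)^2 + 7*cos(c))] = (7 - 2*cos(c))*sin(c)/((cos(c) - 7)^2*cos(c)^2)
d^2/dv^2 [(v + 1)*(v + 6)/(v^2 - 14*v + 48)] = 42*(v^3 - 6*v^2 - 60*v + 376)/(v^6 - 42*v^5 + 732*v^4 - 6776*v^3 + 35136*v^2 - 96768*v + 110592)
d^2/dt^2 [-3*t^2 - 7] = -6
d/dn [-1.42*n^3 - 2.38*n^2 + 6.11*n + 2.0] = -4.26*n^2 - 4.76*n + 6.11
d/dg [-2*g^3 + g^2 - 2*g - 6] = -6*g^2 + 2*g - 2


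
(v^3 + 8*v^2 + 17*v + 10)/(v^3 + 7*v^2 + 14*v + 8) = (v + 5)/(v + 4)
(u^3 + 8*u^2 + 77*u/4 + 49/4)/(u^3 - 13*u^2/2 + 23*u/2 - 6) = (4*u^3 + 32*u^2 + 77*u + 49)/(2*(2*u^3 - 13*u^2 + 23*u - 12))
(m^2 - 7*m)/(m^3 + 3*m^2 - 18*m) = (m - 7)/(m^2 + 3*m - 18)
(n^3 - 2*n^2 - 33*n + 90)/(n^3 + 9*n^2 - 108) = (n - 5)/(n + 6)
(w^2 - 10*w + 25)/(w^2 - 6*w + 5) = (w - 5)/(w - 1)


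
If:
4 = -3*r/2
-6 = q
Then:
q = -6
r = -8/3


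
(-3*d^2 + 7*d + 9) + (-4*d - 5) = -3*d^2 + 3*d + 4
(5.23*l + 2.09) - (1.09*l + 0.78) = 4.14*l + 1.31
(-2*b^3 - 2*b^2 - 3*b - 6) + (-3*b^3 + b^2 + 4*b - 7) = -5*b^3 - b^2 + b - 13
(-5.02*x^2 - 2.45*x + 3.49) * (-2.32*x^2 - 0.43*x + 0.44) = 11.6464*x^4 + 7.8426*x^3 - 9.2521*x^2 - 2.5787*x + 1.5356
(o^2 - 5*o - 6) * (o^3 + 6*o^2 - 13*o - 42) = o^5 + o^4 - 49*o^3 - 13*o^2 + 288*o + 252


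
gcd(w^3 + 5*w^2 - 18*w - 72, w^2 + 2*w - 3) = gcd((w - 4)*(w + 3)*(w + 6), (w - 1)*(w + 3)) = w + 3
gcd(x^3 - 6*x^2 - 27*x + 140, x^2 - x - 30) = x + 5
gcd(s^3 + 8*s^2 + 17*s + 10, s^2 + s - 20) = s + 5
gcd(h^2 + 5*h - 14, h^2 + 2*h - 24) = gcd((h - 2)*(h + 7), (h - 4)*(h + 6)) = 1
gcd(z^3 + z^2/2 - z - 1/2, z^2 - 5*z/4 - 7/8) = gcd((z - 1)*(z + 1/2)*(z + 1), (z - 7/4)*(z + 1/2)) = z + 1/2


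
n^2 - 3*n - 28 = (n - 7)*(n + 4)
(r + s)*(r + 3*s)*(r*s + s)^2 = r^4*s^2 + 4*r^3*s^3 + 2*r^3*s^2 + 3*r^2*s^4 + 8*r^2*s^3 + r^2*s^2 + 6*r*s^4 + 4*r*s^3 + 3*s^4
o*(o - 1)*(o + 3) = o^3 + 2*o^2 - 3*o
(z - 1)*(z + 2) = z^2 + z - 2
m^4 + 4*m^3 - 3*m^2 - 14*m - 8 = (m - 2)*(m + 1)^2*(m + 4)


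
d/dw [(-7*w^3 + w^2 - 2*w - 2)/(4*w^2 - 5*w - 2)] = (-28*w^4 + 70*w^3 + 45*w^2 + 12*w - 6)/(16*w^4 - 40*w^3 + 9*w^2 + 20*w + 4)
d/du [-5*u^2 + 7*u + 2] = 7 - 10*u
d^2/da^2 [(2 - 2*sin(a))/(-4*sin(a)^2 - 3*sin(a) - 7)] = 2*(-16*sin(a)^5 + 76*sin(a)^4 + 236*sin(a)^3 - 178*sin(a)^2 - 310*sin(a) - 4)/(4*sin(a)^2 + 3*sin(a) + 7)^3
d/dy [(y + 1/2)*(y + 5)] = 2*y + 11/2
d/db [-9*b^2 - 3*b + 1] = -18*b - 3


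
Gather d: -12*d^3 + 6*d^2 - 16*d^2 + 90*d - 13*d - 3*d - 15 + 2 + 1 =-12*d^3 - 10*d^2 + 74*d - 12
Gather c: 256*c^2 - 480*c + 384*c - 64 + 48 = 256*c^2 - 96*c - 16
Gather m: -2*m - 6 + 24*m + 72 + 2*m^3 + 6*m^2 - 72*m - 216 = 2*m^3 + 6*m^2 - 50*m - 150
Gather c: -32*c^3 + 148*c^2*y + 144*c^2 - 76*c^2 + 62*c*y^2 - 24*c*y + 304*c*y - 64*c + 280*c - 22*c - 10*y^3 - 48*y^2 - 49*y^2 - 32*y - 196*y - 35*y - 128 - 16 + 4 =-32*c^3 + c^2*(148*y + 68) + c*(62*y^2 + 280*y + 194) - 10*y^3 - 97*y^2 - 263*y - 140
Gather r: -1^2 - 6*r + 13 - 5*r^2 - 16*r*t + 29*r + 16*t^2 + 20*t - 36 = -5*r^2 + r*(23 - 16*t) + 16*t^2 + 20*t - 24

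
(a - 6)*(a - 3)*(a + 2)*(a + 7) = a^4 - 49*a^2 + 36*a + 252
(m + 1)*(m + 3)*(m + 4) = m^3 + 8*m^2 + 19*m + 12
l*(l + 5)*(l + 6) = l^3 + 11*l^2 + 30*l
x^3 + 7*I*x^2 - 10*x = x*(x + 2*I)*(x + 5*I)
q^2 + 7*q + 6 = (q + 1)*(q + 6)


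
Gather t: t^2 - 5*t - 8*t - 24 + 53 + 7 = t^2 - 13*t + 36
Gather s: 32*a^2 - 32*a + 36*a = 32*a^2 + 4*a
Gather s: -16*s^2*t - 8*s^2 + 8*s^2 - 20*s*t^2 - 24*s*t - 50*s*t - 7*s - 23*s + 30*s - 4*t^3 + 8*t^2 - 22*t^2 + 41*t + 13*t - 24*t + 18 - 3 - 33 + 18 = -16*s^2*t + s*(-20*t^2 - 74*t) - 4*t^3 - 14*t^2 + 30*t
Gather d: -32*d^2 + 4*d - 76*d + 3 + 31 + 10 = -32*d^2 - 72*d + 44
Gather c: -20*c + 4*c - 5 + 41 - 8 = 28 - 16*c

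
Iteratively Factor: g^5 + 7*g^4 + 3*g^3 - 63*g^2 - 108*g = (g + 3)*(g^4 + 4*g^3 - 9*g^2 - 36*g) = (g + 3)*(g + 4)*(g^3 - 9*g) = g*(g + 3)*(g + 4)*(g^2 - 9) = g*(g - 3)*(g + 3)*(g + 4)*(g + 3)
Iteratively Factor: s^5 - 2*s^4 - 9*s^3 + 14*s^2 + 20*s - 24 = (s - 1)*(s^4 - s^3 - 10*s^2 + 4*s + 24) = (s - 1)*(s + 2)*(s^3 - 3*s^2 - 4*s + 12) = (s - 1)*(s + 2)^2*(s^2 - 5*s + 6) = (s - 3)*(s - 1)*(s + 2)^2*(s - 2)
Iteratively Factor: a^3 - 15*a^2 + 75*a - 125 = (a - 5)*(a^2 - 10*a + 25) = (a - 5)^2*(a - 5)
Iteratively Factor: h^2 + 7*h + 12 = (h + 3)*(h + 4)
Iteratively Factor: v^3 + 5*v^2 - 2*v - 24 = (v + 3)*(v^2 + 2*v - 8) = (v + 3)*(v + 4)*(v - 2)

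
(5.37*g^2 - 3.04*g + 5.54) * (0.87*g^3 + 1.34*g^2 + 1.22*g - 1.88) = 4.6719*g^5 + 4.551*g^4 + 7.2976*g^3 - 6.3808*g^2 + 12.474*g - 10.4152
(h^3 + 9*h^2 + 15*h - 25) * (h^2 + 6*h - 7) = h^5 + 15*h^4 + 62*h^3 + 2*h^2 - 255*h + 175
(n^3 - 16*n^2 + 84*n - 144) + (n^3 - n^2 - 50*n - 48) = 2*n^3 - 17*n^2 + 34*n - 192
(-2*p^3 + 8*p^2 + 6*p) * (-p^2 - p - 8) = 2*p^5 - 6*p^4 + 2*p^3 - 70*p^2 - 48*p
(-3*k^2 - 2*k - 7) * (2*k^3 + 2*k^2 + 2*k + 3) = -6*k^5 - 10*k^4 - 24*k^3 - 27*k^2 - 20*k - 21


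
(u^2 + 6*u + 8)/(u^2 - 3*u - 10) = (u + 4)/(u - 5)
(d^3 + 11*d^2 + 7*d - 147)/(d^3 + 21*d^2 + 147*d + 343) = (d - 3)/(d + 7)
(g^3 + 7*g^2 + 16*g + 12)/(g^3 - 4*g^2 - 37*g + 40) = (g^3 + 7*g^2 + 16*g + 12)/(g^3 - 4*g^2 - 37*g + 40)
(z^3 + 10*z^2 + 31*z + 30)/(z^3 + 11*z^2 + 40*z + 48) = (z^2 + 7*z + 10)/(z^2 + 8*z + 16)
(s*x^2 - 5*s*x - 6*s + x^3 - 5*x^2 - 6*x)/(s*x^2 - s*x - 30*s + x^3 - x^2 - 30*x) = (x + 1)/(x + 5)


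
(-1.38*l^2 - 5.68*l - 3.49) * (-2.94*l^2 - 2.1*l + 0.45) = 4.0572*l^4 + 19.5972*l^3 + 21.5676*l^2 + 4.773*l - 1.5705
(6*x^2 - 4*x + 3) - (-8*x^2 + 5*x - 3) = 14*x^2 - 9*x + 6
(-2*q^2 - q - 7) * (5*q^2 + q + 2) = -10*q^4 - 7*q^3 - 40*q^2 - 9*q - 14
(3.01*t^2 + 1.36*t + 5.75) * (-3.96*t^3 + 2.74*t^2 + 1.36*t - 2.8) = -11.9196*t^5 + 2.8618*t^4 - 14.95*t^3 + 9.1766*t^2 + 4.012*t - 16.1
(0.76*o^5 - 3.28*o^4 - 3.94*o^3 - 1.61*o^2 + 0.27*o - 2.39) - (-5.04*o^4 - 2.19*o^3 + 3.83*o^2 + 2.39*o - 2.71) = 0.76*o^5 + 1.76*o^4 - 1.75*o^3 - 5.44*o^2 - 2.12*o + 0.32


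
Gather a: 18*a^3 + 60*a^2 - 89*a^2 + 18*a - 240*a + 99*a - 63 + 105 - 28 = 18*a^3 - 29*a^2 - 123*a + 14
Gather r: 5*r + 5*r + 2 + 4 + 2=10*r + 8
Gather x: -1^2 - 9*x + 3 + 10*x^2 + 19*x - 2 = 10*x^2 + 10*x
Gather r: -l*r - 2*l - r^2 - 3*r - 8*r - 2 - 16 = -2*l - r^2 + r*(-l - 11) - 18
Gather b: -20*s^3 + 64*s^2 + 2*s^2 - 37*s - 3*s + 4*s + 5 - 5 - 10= -20*s^3 + 66*s^2 - 36*s - 10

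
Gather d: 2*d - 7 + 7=2*d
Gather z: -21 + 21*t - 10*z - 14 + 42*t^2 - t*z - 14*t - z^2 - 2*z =42*t^2 + 7*t - z^2 + z*(-t - 12) - 35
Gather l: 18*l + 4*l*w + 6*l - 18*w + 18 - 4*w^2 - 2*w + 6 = l*(4*w + 24) - 4*w^2 - 20*w + 24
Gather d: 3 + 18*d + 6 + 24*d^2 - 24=24*d^2 + 18*d - 15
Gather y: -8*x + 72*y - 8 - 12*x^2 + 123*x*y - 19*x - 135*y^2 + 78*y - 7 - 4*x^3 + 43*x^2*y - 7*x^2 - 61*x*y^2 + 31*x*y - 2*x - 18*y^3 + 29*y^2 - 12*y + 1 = -4*x^3 - 19*x^2 - 29*x - 18*y^3 + y^2*(-61*x - 106) + y*(43*x^2 + 154*x + 138) - 14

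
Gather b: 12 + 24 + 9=45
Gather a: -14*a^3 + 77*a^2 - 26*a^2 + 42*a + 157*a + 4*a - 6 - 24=-14*a^3 + 51*a^2 + 203*a - 30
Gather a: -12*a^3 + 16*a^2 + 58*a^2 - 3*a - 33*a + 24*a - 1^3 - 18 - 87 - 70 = -12*a^3 + 74*a^2 - 12*a - 176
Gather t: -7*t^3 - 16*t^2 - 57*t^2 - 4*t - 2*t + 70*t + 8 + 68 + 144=-7*t^3 - 73*t^2 + 64*t + 220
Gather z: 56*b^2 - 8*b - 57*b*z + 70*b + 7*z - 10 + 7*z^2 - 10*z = 56*b^2 + 62*b + 7*z^2 + z*(-57*b - 3) - 10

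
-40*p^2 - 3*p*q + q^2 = (-8*p + q)*(5*p + q)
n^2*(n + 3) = n^3 + 3*n^2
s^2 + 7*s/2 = s*(s + 7/2)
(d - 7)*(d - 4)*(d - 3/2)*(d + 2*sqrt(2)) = d^4 - 25*d^3/2 + 2*sqrt(2)*d^3 - 25*sqrt(2)*d^2 + 89*d^2/2 - 42*d + 89*sqrt(2)*d - 84*sqrt(2)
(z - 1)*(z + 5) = z^2 + 4*z - 5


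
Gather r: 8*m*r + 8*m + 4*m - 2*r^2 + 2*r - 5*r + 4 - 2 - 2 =12*m - 2*r^2 + r*(8*m - 3)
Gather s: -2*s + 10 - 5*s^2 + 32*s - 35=-5*s^2 + 30*s - 25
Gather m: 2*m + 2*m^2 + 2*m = 2*m^2 + 4*m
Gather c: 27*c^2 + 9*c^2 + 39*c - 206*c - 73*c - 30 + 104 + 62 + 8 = 36*c^2 - 240*c + 144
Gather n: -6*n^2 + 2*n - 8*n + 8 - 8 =-6*n^2 - 6*n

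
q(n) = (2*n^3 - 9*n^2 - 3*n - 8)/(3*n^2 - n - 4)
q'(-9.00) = 0.66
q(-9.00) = -8.74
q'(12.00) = 0.68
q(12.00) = 5.09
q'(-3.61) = 0.47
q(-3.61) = -5.39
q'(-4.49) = 0.58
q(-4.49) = -5.86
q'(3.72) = 1.15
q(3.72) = -1.21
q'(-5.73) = 0.63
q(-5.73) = -6.61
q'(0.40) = 3.31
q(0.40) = 2.68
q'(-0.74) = -32.37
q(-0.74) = 7.12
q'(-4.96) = 0.60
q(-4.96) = -6.13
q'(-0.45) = -5.84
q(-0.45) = 2.94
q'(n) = (1 - 6*n)*(2*n^3 - 9*n^2 - 3*n - 8)/(3*n^2 - n - 4)^2 + (6*n^2 - 18*n - 3)/(3*n^2 - n - 4) = 2*(3*n^4 - 2*n^3 - 3*n^2 + 60*n + 2)/(9*n^4 - 6*n^3 - 23*n^2 + 8*n + 16)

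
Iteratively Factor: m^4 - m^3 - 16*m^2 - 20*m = (m + 2)*(m^3 - 3*m^2 - 10*m) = (m + 2)^2*(m^2 - 5*m) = (m - 5)*(m + 2)^2*(m)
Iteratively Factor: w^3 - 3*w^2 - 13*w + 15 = (w + 3)*(w^2 - 6*w + 5) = (w - 5)*(w + 3)*(w - 1)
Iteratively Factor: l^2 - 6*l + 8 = (l - 2)*(l - 4)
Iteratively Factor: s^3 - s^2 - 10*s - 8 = (s + 1)*(s^2 - 2*s - 8) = (s + 1)*(s + 2)*(s - 4)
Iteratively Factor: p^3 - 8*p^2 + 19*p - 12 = (p - 1)*(p^2 - 7*p + 12) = (p - 4)*(p - 1)*(p - 3)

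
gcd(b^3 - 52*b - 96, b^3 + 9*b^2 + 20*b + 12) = b^2 + 8*b + 12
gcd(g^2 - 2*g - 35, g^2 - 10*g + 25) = 1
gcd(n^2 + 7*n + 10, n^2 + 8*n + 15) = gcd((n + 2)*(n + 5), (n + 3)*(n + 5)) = n + 5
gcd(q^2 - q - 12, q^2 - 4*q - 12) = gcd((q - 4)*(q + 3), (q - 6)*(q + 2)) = 1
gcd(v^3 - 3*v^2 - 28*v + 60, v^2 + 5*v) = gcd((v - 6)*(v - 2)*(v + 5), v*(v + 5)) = v + 5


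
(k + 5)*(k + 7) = k^2 + 12*k + 35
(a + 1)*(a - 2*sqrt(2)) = a^2 - 2*sqrt(2)*a + a - 2*sqrt(2)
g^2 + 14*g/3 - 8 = (g - 4/3)*(g + 6)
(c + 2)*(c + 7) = c^2 + 9*c + 14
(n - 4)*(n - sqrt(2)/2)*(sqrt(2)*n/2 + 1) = sqrt(2)*n^3/2 - 2*sqrt(2)*n^2 + n^2/2 - 2*n - sqrt(2)*n/2 + 2*sqrt(2)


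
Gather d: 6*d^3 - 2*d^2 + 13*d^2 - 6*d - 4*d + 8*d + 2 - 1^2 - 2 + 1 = 6*d^3 + 11*d^2 - 2*d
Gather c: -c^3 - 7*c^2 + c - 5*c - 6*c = -c^3 - 7*c^2 - 10*c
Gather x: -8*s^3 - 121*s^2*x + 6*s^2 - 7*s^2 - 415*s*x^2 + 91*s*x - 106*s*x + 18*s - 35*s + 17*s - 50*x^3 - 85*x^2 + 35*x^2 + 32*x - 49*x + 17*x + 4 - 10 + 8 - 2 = -8*s^3 - s^2 - 50*x^3 + x^2*(-415*s - 50) + x*(-121*s^2 - 15*s)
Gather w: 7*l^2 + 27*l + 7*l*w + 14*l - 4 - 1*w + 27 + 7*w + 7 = 7*l^2 + 41*l + w*(7*l + 6) + 30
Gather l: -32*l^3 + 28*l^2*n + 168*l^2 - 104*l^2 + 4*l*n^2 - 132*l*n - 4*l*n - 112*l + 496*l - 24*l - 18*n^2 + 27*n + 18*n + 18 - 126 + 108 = -32*l^3 + l^2*(28*n + 64) + l*(4*n^2 - 136*n + 360) - 18*n^2 + 45*n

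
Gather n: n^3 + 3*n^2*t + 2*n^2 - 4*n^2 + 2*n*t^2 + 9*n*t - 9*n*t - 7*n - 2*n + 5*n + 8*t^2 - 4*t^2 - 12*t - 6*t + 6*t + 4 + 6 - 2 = n^3 + n^2*(3*t - 2) + n*(2*t^2 - 4) + 4*t^2 - 12*t + 8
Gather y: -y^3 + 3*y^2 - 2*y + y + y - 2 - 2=-y^3 + 3*y^2 - 4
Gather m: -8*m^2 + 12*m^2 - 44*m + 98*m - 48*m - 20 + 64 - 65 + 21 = 4*m^2 + 6*m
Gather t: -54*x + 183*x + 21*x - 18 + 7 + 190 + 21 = 150*x + 200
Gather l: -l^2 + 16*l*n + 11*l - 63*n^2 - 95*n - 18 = -l^2 + l*(16*n + 11) - 63*n^2 - 95*n - 18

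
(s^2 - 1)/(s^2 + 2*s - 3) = (s + 1)/(s + 3)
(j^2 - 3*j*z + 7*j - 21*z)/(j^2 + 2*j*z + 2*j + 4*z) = (j^2 - 3*j*z + 7*j - 21*z)/(j^2 + 2*j*z + 2*j + 4*z)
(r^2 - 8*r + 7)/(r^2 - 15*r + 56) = (r - 1)/(r - 8)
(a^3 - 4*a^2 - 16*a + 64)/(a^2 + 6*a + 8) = (a^2 - 8*a + 16)/(a + 2)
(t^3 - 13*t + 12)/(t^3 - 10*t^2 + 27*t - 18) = (t + 4)/(t - 6)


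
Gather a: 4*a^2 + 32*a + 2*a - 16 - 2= 4*a^2 + 34*a - 18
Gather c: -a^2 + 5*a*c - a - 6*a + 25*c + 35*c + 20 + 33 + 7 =-a^2 - 7*a + c*(5*a + 60) + 60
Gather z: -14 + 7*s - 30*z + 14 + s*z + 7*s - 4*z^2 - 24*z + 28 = 14*s - 4*z^2 + z*(s - 54) + 28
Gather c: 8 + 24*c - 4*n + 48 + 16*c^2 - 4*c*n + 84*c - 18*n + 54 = 16*c^2 + c*(108 - 4*n) - 22*n + 110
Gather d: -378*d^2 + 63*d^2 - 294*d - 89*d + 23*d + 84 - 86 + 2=-315*d^2 - 360*d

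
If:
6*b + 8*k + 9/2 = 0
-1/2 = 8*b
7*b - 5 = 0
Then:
No Solution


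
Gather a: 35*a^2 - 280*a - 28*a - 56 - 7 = 35*a^2 - 308*a - 63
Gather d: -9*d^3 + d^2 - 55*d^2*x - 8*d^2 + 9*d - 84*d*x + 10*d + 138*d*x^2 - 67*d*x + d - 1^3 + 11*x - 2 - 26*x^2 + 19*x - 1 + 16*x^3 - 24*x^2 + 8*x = -9*d^3 + d^2*(-55*x - 7) + d*(138*x^2 - 151*x + 20) + 16*x^3 - 50*x^2 + 38*x - 4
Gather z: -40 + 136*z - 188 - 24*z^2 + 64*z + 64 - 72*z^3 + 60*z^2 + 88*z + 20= -72*z^3 + 36*z^2 + 288*z - 144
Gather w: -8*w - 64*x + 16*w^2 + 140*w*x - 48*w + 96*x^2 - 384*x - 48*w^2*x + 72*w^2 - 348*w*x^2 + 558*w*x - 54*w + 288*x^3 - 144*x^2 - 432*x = w^2*(88 - 48*x) + w*(-348*x^2 + 698*x - 110) + 288*x^3 - 48*x^2 - 880*x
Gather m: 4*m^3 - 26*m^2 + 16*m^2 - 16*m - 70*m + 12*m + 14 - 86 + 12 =4*m^3 - 10*m^2 - 74*m - 60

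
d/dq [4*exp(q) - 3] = 4*exp(q)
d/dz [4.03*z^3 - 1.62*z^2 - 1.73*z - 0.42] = 12.09*z^2 - 3.24*z - 1.73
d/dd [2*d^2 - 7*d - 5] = 4*d - 7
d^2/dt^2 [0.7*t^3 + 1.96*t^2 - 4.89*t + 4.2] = 4.2*t + 3.92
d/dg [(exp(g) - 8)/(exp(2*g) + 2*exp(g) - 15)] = (-2*(exp(g) - 8)*(exp(g) + 1) + exp(2*g) + 2*exp(g) - 15)*exp(g)/(exp(2*g) + 2*exp(g) - 15)^2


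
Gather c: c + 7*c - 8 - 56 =8*c - 64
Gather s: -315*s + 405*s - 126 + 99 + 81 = 90*s + 54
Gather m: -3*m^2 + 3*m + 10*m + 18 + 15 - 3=-3*m^2 + 13*m + 30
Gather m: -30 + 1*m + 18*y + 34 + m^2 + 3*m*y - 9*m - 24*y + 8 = m^2 + m*(3*y - 8) - 6*y + 12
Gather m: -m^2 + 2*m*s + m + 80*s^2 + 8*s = -m^2 + m*(2*s + 1) + 80*s^2 + 8*s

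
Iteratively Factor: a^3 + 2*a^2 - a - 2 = (a + 2)*(a^2 - 1) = (a - 1)*(a + 2)*(a + 1)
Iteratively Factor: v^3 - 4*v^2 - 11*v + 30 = (v + 3)*(v^2 - 7*v + 10) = (v - 5)*(v + 3)*(v - 2)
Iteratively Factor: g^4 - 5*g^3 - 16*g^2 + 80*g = (g)*(g^3 - 5*g^2 - 16*g + 80) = g*(g - 4)*(g^2 - g - 20) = g*(g - 4)*(g + 4)*(g - 5)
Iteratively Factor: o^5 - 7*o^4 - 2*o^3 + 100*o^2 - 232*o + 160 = (o - 5)*(o^4 - 2*o^3 - 12*o^2 + 40*o - 32) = (o - 5)*(o - 2)*(o^3 - 12*o + 16) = (o - 5)*(o - 2)^2*(o^2 + 2*o - 8) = (o - 5)*(o - 2)^2*(o + 4)*(o - 2)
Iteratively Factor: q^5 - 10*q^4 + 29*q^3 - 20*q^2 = (q)*(q^4 - 10*q^3 + 29*q^2 - 20*q) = q^2*(q^3 - 10*q^2 + 29*q - 20) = q^2*(q - 5)*(q^2 - 5*q + 4) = q^2*(q - 5)*(q - 1)*(q - 4)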